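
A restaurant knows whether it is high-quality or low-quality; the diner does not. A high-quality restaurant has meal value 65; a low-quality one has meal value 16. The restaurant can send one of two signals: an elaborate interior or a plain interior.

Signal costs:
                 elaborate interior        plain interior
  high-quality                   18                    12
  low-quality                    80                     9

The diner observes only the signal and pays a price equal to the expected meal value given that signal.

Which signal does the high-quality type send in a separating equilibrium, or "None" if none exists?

elaborate interior

Try high-quality → elaborate interior, low-quality → plain interior:
  If types separate, elaborate interior earns payment 65 and plain interior earns 16.
  High-quality: elaborate interior gives 65 − 18 = 47; plain interior gives 16 − 12 = 4. No deviation. ✓
  Low-quality: plain interior gives 16 − 9 = 7; elaborate interior gives 65 − 80 = -15. No deviation. ✓
Both hold — the high-quality type sends elaborate interior.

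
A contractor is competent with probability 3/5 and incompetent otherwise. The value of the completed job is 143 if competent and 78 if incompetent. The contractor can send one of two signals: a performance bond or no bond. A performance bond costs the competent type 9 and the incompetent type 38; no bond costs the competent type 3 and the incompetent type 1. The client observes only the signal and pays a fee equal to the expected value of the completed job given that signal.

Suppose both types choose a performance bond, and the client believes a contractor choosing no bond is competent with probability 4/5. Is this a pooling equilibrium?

At the pooled signal (bond) the client holds the prior 3/5 and pays 3/5·143 + 2/5·78 = 117. Off-path (no bond) belief 4/5 gives 4/5·143 + 1/5·78 = 130.
Competent: bond gives 117 − 9 = 108; no bond gives 130 − 3 = 127. Deviates. ✗
Incompetent: bond gives 117 − 38 = 79; no bond gives 130 − 1 = 129. Deviates. ✗

No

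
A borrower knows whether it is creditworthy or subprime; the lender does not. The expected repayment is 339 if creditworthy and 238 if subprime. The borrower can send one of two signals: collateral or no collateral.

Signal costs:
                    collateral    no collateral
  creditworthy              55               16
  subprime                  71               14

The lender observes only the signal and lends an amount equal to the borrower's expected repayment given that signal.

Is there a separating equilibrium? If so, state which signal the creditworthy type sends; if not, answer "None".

Try creditworthy → collateral, subprime → no collateral:
  If types separate, collateral earns payment 339 and no collateral earns 238.
  Creditworthy: collateral gives 339 − 55 = 284; no collateral gives 238 − 16 = 222. No deviation. ✓
  Subprime: no collateral gives 238 − 14 = 224; collateral gives 339 − 71 = 268. Would deviate. ✗
Try creditworthy → no collateral, subprime → collateral:
  If types separate, no collateral earns payment 339 and collateral earns 238.
  Creditworthy: no collateral gives 339 − 16 = 323; collateral gives 238 − 55 = 183. No deviation. ✓
  Subprime: collateral gives 238 − 71 = 167; no collateral gives 339 − 14 = 325. Would deviate. ✗
Neither assignment is incentive-compatible.

None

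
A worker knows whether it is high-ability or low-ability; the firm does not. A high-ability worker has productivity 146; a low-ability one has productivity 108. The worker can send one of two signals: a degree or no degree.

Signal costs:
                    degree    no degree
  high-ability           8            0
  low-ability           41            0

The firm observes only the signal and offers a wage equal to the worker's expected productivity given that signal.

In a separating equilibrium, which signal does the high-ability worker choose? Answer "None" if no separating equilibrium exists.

degree

Try high-ability → degree, low-ability → no degree:
  Under separation the firm infers type exactly: degree → high-ability (pays 146), no degree → low-ability (pays 108).
  High-ability: degree gives 146 − 8 = 138; no degree gives 108 − 0 = 108. No deviation. ✓
  Low-ability: no degree gives 108 − 0 = 108; degree gives 146 − 41 = 105. No deviation. ✓
Both hold — the high-ability type sends degree.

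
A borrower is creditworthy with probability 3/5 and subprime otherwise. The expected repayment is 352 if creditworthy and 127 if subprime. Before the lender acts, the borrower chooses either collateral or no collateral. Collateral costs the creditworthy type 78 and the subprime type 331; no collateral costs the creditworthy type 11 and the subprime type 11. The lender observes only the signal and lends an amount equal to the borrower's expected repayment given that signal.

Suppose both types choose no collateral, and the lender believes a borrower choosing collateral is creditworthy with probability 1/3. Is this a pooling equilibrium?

At the pooled signal (no collateral) the lender holds the prior 3/5 and pays 3/5·352 + 2/5·127 = 262. Off-path (collateral) belief 1/3 gives 1/3·352 + 2/3·127 = 202.
Creditworthy: no collateral gives 262 − 11 = 251; collateral gives 202 − 78 = 124. Stays. ✓
Subprime: no collateral gives 262 − 11 = 251; collateral gives 202 − 331 = -129. Stays. ✓

Yes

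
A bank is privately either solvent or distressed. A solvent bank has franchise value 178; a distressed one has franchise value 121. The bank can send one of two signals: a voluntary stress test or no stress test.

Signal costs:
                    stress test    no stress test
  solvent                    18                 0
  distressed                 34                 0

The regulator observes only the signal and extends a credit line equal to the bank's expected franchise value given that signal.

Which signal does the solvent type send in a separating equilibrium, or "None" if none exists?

None

Try solvent → stress test, distressed → no stress test:
  If types separate, stress test earns payment 178 and no stress test earns 121.
  Solvent: stress test gives 178 − 18 = 160; no stress test gives 121 − 0 = 121. No deviation. ✓
  Distressed: no stress test gives 121 − 0 = 121; stress test gives 178 − 34 = 144. Would deviate. ✗
Try solvent → no stress test, distressed → stress test:
  If types separate, no stress test earns payment 178 and stress test earns 121.
  Solvent: no stress test gives 178 − 0 = 178; stress test gives 121 − 18 = 103. No deviation. ✓
  Distressed: stress test gives 121 − 34 = 87; no stress test gives 178 − 0 = 178. Would deviate. ✗
Neither assignment is incentive-compatible.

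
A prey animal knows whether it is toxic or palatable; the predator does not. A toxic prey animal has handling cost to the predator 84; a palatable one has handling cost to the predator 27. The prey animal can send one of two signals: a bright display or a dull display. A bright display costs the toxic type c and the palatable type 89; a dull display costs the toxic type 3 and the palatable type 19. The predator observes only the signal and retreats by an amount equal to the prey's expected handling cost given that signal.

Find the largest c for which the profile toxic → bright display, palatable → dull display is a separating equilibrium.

Under separation: bright display → toxic (pays 84); dull display → palatable (pays 27).
Palatable: 27 − 19 = 8 ≥ 84 − 89 = -5. Holds regardless of c. ✓
Toxic: 84 − c ≥ 27 − 3, so c ≤ 84 − 24 = 60.

60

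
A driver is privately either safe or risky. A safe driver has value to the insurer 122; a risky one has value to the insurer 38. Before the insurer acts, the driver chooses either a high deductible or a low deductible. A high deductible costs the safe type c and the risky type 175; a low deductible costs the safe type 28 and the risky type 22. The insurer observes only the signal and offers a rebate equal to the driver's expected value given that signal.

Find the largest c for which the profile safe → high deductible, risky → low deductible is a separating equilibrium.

112

Under separation: high deductible → safe (pays 122); low deductible → risky (pays 38).
Risky: 38 − 22 = 16 ≥ 122 − 175 = -53. Holds regardless of c. ✓
Safe: 122 − c ≥ 38 − 28, so c ≤ 122 − 10 = 112.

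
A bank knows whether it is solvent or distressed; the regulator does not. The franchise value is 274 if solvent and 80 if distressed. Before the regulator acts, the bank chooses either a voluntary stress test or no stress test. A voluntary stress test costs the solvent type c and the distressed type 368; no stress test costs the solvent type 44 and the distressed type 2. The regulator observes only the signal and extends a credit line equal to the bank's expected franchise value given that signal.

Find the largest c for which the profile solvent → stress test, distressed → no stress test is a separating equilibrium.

238

Under separation: stress test → solvent (pays 274); no stress test → distressed (pays 80).
Distressed: 80 − 2 = 78 ≥ 274 − 368 = -94. Holds regardless of c. ✓
Solvent: 274 − c ≥ 80 − 44, so c ≤ 274 − 36 = 238.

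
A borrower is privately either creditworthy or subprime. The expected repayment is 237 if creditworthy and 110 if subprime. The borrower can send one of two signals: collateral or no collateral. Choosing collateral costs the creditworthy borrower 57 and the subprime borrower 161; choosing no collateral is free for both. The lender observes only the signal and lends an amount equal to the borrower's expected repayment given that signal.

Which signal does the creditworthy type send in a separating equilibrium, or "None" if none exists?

collateral

Try creditworthy → collateral, subprime → no collateral:
  Under separation the lender infers type exactly: collateral → creditworthy (pays 237), no collateral → subprime (pays 110).
  Creditworthy: collateral gives 237 − 57 = 180; no collateral gives 110 − 0 = 110. No deviation. ✓
  Subprime: no collateral gives 110 − 0 = 110; collateral gives 237 − 161 = 76. No deviation. ✓
Both hold — the creditworthy type sends collateral.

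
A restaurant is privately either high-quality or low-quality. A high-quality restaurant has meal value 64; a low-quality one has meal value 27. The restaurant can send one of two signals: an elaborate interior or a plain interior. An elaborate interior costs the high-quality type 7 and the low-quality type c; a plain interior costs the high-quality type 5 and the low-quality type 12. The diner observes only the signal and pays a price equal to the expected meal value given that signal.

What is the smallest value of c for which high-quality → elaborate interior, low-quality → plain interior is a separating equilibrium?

49

Under separation: elaborate interior → high-quality (pays 64); plain interior → low-quality (pays 27).
High-quality: 64 − 7 = 57 ≥ 27 − 5 = 22. Holds regardless of c. ✓
Low-quality: 27 − 12 ≥ 64 − c, so c ≥ 64 − 15 = 49.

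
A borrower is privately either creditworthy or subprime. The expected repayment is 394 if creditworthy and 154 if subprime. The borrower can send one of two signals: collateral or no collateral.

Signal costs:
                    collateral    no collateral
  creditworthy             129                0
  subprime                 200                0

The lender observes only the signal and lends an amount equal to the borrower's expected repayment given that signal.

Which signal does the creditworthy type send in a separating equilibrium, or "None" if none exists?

None

Try creditworthy → collateral, subprime → no collateral:
  If types separate, collateral earns payment 394 and no collateral earns 154.
  Creditworthy: collateral gives 394 − 129 = 265; no collateral gives 154 − 0 = 154. No deviation. ✓
  Subprime: no collateral gives 154 − 0 = 154; collateral gives 394 − 200 = 194. Would deviate. ✗
Try creditworthy → no collateral, subprime → collateral:
  If types separate, no collateral earns payment 394 and collateral earns 154.
  Creditworthy: no collateral gives 394 − 0 = 394; collateral gives 154 − 129 = 25. No deviation. ✓
  Subprime: collateral gives 154 − 200 = -46; no collateral gives 394 − 0 = 394. Would deviate. ✗
Neither assignment is incentive-compatible.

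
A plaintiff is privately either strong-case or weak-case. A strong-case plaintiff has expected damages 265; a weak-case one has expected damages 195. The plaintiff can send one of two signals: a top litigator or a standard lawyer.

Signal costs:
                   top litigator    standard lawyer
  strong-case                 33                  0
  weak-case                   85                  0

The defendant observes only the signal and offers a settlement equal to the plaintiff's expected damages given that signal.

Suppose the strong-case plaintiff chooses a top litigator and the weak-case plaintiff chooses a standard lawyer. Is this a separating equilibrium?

If types separate, top litigator earns payment 265 and standard lawyer earns 195.
Strong-case: top litigator gives 265 − 33 = 232; standard lawyer gives 195 − 0 = 195. No deviation. ✓
Weak-case: standard lawyer gives 195 − 0 = 195; top litigator gives 265 − 85 = 180. No deviation. ✓
Both incentive constraints hold.

Yes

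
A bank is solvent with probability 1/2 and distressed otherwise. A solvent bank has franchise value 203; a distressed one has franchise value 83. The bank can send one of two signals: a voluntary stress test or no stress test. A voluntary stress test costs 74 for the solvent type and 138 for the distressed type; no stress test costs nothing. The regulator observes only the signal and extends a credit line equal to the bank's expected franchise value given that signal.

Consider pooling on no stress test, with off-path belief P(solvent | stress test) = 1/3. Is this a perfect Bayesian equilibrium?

Yes

At the pooled signal (no stress test) the regulator holds the prior 1/2 and pays 1/2·203 + 1/2·83 = 143. Off-path (stress test) belief 1/3 gives 1/3·203 + 2/3·83 = 123.
Solvent: no stress test gives 143 − 0 = 143; stress test gives 123 − 74 = 49. Stays. ✓
Distressed: no stress test gives 143 − 0 = 143; stress test gives 123 − 138 = -15. Stays. ✓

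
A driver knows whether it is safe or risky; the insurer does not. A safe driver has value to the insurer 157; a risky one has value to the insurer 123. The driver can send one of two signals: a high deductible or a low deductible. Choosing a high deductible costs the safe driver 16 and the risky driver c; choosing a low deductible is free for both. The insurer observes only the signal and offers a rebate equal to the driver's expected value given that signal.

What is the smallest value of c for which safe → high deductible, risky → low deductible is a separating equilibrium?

34

Under separation: high deductible → safe (pays 157); low deductible → risky (pays 123).
Safe: 157 − 16 = 141 ≥ 123 − 0 = 123. Holds regardless of c. ✓
Risky: 123 − 0 ≥ 157 − c, so c ≥ 157 − 123 = 34.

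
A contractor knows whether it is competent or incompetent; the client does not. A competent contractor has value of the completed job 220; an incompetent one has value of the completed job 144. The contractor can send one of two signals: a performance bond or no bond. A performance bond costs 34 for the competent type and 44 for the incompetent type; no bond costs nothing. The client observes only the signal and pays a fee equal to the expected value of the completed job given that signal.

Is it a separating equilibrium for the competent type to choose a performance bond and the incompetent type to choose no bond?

No

If types separate, bond earns payment 220 and no bond earns 144.
Competent: bond gives 220 − 34 = 186; no bond gives 144 − 0 = 144. No deviation. ✓
Incompetent: no bond gives 144 − 0 = 144; bond gives 220 − 44 = 176. Would deviate. ✗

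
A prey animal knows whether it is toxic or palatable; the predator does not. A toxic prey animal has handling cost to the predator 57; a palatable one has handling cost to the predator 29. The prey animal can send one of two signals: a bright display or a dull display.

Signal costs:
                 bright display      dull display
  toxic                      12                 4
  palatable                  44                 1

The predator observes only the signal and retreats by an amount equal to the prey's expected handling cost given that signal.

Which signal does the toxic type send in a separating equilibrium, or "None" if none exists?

bright display

Try toxic → bright display, palatable → dull display:
  If types separate, bright display earns payment 57 and dull display earns 29.
  Toxic: bright display gives 57 − 12 = 45; dull display gives 29 − 4 = 25. No deviation. ✓
  Palatable: dull display gives 29 − 1 = 28; bright display gives 57 − 44 = 13. No deviation. ✓
Both hold — the toxic type sends bright display.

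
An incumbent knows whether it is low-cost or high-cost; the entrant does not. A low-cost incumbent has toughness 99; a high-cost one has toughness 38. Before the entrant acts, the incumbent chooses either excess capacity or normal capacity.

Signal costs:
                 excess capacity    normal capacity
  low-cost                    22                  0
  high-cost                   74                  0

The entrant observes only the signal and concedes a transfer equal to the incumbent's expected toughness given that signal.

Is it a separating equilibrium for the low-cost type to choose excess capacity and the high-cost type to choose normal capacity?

Under separation the entrant infers type exactly: excess capacity → low-cost (pays 99), normal capacity → high-cost (pays 38).
Low-cost: excess capacity gives 99 − 22 = 77; normal capacity gives 38 − 0 = 38. No deviation. ✓
High-cost: normal capacity gives 38 − 0 = 38; excess capacity gives 99 − 74 = 25. No deviation. ✓
Both incentive constraints hold.

Yes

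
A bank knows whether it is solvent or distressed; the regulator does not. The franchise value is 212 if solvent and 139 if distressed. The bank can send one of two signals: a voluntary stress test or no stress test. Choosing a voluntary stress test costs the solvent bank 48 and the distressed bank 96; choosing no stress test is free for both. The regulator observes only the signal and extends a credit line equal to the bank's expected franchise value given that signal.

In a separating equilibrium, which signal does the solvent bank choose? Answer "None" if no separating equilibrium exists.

Try solvent → stress test, distressed → no stress test:
  If types separate, stress test earns payment 212 and no stress test earns 139.
  Solvent: stress test gives 212 − 48 = 164; no stress test gives 139 − 0 = 139. No deviation. ✓
  Distressed: no stress test gives 139 − 0 = 139; stress test gives 212 − 96 = 116. No deviation. ✓
Both hold — the solvent type sends stress test.

stress test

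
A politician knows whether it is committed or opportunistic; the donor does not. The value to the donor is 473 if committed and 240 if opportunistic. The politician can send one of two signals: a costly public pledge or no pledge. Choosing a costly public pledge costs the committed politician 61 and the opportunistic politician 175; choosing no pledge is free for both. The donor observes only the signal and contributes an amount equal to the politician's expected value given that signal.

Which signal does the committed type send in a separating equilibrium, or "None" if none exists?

Try committed → pledge, opportunistic → no pledge:
  Under separation the donor infers type exactly: pledge → committed (pays 473), no pledge → opportunistic (pays 240).
  Committed: pledge gives 473 − 61 = 412; no pledge gives 240 − 0 = 240. No deviation. ✓
  Opportunistic: no pledge gives 240 − 0 = 240; pledge gives 473 − 175 = 298. Would deviate. ✗
Try committed → no pledge, opportunistic → pledge:
  Under separation the donor infers type exactly: no pledge → committed (pays 473), pledge → opportunistic (pays 240).
  Committed: no pledge gives 473 − 0 = 473; pledge gives 240 − 61 = 179. No deviation. ✓
  Opportunistic: pledge gives 240 − 175 = 65; no pledge gives 473 − 0 = 473. Would deviate. ✗
Neither assignment is incentive-compatible.

None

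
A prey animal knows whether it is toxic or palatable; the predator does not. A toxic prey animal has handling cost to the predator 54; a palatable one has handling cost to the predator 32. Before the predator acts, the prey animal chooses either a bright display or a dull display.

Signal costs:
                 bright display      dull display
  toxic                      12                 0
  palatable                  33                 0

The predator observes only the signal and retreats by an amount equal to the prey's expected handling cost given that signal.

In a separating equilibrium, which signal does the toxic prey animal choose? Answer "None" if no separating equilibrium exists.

Try toxic → bright display, palatable → dull display:
  If types separate, bright display earns payment 54 and dull display earns 32.
  Toxic: bright display gives 54 − 12 = 42; dull display gives 32 − 0 = 32. No deviation. ✓
  Palatable: dull display gives 32 − 0 = 32; bright display gives 54 − 33 = 21. No deviation. ✓
Both hold — the toxic type sends bright display.

bright display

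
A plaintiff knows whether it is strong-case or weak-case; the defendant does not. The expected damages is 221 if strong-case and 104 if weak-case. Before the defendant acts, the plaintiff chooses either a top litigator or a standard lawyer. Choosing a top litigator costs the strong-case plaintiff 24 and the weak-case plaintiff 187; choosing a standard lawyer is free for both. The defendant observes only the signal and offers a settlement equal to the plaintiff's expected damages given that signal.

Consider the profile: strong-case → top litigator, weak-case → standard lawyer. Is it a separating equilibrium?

Under separation the defendant infers type exactly: top litigator → strong-case (pays 221), standard lawyer → weak-case (pays 104).
Strong-case: top litigator gives 221 − 24 = 197; standard lawyer gives 104 − 0 = 104. No deviation. ✓
Weak-case: standard lawyer gives 104 − 0 = 104; top litigator gives 221 − 187 = 34. No deviation. ✓
Neither type gains from mimicking the other.

Yes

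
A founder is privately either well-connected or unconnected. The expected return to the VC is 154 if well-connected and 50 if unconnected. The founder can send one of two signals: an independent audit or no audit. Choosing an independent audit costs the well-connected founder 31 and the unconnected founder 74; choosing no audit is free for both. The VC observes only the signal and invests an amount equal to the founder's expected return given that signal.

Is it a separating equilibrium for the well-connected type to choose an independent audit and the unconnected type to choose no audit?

Under separation the VC infers type exactly: audit → well-connected (pays 154), no audit → unconnected (pays 50).
Well-connected: audit gives 154 − 31 = 123; no audit gives 50 − 0 = 50. No deviation. ✓
Unconnected: no audit gives 50 − 0 = 50; audit gives 154 − 74 = 80. Would deviate. ✗

No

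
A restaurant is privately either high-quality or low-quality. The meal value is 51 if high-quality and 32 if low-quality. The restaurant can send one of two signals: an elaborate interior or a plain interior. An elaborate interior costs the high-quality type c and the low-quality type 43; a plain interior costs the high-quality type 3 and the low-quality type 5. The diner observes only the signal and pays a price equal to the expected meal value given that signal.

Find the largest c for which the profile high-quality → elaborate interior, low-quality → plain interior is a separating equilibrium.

22

Under separation: elaborate interior → high-quality (pays 51); plain interior → low-quality (pays 32).
Low-quality: 32 − 5 = 27 ≥ 51 − 43 = 8. Holds regardless of c. ✓
High-quality: 51 − c ≥ 32 − 3, so c ≤ 51 − 29 = 22.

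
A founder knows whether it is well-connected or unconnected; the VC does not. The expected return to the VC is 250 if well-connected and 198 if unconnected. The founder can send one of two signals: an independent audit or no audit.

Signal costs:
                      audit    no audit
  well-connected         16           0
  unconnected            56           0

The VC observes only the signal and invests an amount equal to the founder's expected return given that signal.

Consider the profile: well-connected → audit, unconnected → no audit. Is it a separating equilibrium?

Yes

If types separate, audit earns payment 250 and no audit earns 198.
Well-connected: audit gives 250 − 16 = 234; no audit gives 198 − 0 = 198. No deviation. ✓
Unconnected: no audit gives 198 − 0 = 198; audit gives 250 − 56 = 194. No deviation. ✓
Both incentive constraints hold.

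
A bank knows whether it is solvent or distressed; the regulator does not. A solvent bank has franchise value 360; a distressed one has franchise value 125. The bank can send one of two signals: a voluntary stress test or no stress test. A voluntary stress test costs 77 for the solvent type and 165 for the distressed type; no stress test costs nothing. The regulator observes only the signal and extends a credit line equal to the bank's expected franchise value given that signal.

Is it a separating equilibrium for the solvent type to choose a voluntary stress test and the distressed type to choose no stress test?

Under separation the regulator infers type exactly: stress test → solvent (pays 360), no stress test → distressed (pays 125).
Solvent: stress test gives 360 − 77 = 283; no stress test gives 125 − 0 = 125. No deviation. ✓
Distressed: no stress test gives 125 − 0 = 125; stress test gives 360 − 165 = 195. Would deviate. ✗

No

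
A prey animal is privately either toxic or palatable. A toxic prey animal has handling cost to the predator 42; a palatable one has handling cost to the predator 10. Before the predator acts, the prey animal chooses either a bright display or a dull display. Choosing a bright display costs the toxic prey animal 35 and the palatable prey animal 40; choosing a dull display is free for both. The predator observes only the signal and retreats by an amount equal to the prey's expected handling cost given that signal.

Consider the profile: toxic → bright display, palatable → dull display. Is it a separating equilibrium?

No

If types separate, bright display earns payment 42 and dull display earns 10.
Toxic: bright display gives 42 − 35 = 7; dull display gives 10 − 0 = 10. Would deviate. ✗
Palatable: dull display gives 10 − 0 = 10; bright display gives 42 − 40 = 2. No deviation. ✓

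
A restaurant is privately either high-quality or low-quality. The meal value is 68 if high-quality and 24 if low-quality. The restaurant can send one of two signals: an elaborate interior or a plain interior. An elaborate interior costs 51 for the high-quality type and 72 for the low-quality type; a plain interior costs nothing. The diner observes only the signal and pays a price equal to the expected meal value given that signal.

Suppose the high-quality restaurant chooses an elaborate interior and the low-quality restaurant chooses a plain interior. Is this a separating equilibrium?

Under separation the diner infers type exactly: elaborate interior → high-quality (pays 68), plain interior → low-quality (pays 24).
High-quality: elaborate interior gives 68 − 51 = 17; plain interior gives 24 − 0 = 24. Would deviate. ✗
Low-quality: plain interior gives 24 − 0 = 24; elaborate interior gives 68 − 72 = -4. No deviation. ✓

No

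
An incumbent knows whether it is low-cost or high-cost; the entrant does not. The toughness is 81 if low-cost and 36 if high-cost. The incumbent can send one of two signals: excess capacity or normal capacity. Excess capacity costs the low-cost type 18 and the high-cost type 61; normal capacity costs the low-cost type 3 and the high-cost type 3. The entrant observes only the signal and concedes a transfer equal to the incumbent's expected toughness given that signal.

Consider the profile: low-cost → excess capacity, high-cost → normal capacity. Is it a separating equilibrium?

Under separation the entrant infers type exactly: excess capacity → low-cost (pays 81), normal capacity → high-cost (pays 36).
Low-cost: excess capacity gives 81 − 18 = 63; normal capacity gives 36 − 3 = 33. No deviation. ✓
High-cost: normal capacity gives 36 − 3 = 33; excess capacity gives 81 − 61 = 20. No deviation. ✓
Both incentive constraints hold.

Yes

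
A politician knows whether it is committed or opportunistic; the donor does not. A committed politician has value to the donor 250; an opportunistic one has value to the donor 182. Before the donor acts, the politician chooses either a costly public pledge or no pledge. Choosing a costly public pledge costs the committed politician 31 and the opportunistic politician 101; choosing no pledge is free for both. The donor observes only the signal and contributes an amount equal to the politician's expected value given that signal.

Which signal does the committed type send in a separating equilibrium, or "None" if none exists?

Try committed → pledge, opportunistic → no pledge:
  If types separate, pledge earns payment 250 and no pledge earns 182.
  Committed: pledge gives 250 − 31 = 219; no pledge gives 182 − 0 = 182. No deviation. ✓
  Opportunistic: no pledge gives 182 − 0 = 182; pledge gives 250 − 101 = 149. No deviation. ✓
Both hold — the committed type sends pledge.

pledge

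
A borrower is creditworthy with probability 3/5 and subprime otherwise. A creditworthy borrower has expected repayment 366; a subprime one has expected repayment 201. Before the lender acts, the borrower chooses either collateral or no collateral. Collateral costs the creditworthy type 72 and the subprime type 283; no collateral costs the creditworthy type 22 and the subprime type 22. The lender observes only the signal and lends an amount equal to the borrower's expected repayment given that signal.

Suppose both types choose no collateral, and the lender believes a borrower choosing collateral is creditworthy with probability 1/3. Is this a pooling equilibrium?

At the pooled signal (no collateral) the lender holds the prior 3/5 and pays 3/5·366 + 2/5·201 = 300. Off-path (collateral) belief 1/3 gives 1/3·366 + 2/3·201 = 256.
Creditworthy: no collateral gives 300 − 22 = 278; collateral gives 256 − 72 = 184. Stays. ✓
Subprime: no collateral gives 300 − 22 = 278; collateral gives 256 − 283 = -27. Stays. ✓

Yes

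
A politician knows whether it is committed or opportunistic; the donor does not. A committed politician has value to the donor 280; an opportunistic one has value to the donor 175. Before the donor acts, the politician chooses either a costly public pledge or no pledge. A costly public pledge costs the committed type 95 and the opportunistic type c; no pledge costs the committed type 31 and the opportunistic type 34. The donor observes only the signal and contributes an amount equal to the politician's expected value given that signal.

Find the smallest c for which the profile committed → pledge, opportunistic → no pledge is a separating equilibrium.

139

Under separation: pledge → committed (pays 280); no pledge → opportunistic (pays 175).
Committed: 280 − 95 = 185 ≥ 175 − 31 = 144. Holds regardless of c. ✓
Opportunistic: 175 − 34 ≥ 280 − c, so c ≥ 280 − 141 = 139.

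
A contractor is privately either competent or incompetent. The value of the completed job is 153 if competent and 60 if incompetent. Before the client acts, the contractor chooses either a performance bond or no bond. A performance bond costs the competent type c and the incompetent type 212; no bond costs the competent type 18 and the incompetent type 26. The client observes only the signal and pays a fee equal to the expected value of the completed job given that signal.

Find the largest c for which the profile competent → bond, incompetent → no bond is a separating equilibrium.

111

Under separation: bond → competent (pays 153); no bond → incompetent (pays 60).
Incompetent: 60 − 26 = 34 ≥ 153 − 212 = -59. Holds regardless of c. ✓
Competent: 153 − c ≥ 60 − 18, so c ≤ 153 − 42 = 111.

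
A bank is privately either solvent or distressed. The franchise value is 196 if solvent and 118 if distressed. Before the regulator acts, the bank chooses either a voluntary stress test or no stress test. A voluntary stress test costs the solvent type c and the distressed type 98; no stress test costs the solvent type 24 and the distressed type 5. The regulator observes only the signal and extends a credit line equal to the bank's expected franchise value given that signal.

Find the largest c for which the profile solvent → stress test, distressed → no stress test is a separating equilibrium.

Under separation: stress test → solvent (pays 196); no stress test → distressed (pays 118).
Distressed: 118 − 5 = 113 ≥ 196 − 98 = 98. Holds regardless of c. ✓
Solvent: 196 − c ≥ 118 − 24, so c ≤ 196 − 94 = 102.

102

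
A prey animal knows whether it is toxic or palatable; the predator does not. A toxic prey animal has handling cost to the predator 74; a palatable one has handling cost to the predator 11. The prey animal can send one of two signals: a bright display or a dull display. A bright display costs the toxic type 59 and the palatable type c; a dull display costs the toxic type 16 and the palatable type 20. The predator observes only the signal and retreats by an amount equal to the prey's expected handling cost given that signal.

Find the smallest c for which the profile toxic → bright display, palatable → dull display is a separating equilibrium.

Under separation: bright display → toxic (pays 74); dull display → palatable (pays 11).
Toxic: 74 − 59 = 15 ≥ 11 − 16 = -5. Holds regardless of c. ✓
Palatable: 11 − 20 ≥ 74 − c, so c ≥ 74 − -9 = 83.

83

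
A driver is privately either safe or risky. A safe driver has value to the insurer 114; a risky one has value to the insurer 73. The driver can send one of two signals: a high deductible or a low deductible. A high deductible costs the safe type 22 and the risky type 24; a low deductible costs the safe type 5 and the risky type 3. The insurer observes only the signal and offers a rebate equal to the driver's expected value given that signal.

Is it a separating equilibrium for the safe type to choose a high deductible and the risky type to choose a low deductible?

If types separate, high deductible earns payment 114 and low deductible earns 73.
Safe: high deductible gives 114 − 22 = 92; low deductible gives 73 − 5 = 68. No deviation. ✓
Risky: low deductible gives 73 − 3 = 70; high deductible gives 114 − 24 = 90. Would deviate. ✗

No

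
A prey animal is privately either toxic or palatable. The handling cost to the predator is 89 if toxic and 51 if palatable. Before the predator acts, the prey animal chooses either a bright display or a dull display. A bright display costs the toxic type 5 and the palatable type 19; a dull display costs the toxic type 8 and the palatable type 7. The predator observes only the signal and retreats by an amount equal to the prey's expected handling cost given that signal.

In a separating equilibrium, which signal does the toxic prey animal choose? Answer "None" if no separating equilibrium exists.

Try toxic → bright display, palatable → dull display:
  Under separation the predator infers type exactly: bright display → toxic (pays 89), dull display → palatable (pays 51).
  Toxic: bright display gives 89 − 5 = 84; dull display gives 51 − 8 = 43. No deviation. ✓
  Palatable: dull display gives 51 − 7 = 44; bright display gives 89 − 19 = 70. Would deviate. ✗
Try toxic → dull display, palatable → bright display:
  Under separation the predator infers type exactly: dull display → toxic (pays 89), bright display → palatable (pays 51).
  Toxic: dull display gives 89 − 8 = 81; bright display gives 51 − 5 = 46. No deviation. ✓
  Palatable: bright display gives 51 − 19 = 32; dull display gives 89 − 7 = 82. Would deviate. ✗
Neither assignment is incentive-compatible.

None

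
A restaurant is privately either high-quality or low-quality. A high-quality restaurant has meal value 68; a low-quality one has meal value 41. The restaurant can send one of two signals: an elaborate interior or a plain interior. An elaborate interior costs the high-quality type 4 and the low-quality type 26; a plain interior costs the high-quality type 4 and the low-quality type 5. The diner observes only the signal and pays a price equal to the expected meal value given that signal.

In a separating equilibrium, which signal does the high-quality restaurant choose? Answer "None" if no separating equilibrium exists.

Try high-quality → elaborate interior, low-quality → plain interior:
  Under separation the diner infers type exactly: elaborate interior → high-quality (pays 68), plain interior → low-quality (pays 41).
  High-quality: elaborate interior gives 68 − 4 = 64; plain interior gives 41 − 4 = 37. No deviation. ✓
  Low-quality: plain interior gives 41 − 5 = 36; elaborate interior gives 68 − 26 = 42. Would deviate. ✗
Try high-quality → plain interior, low-quality → elaborate interior:
  Under separation the diner infers type exactly: plain interior → high-quality (pays 68), elaborate interior → low-quality (pays 41).
  High-quality: plain interior gives 68 − 4 = 64; elaborate interior gives 41 − 4 = 37. No deviation. ✓
  Low-quality: elaborate interior gives 41 − 26 = 15; plain interior gives 68 − 5 = 63. Would deviate. ✗
Neither assignment is incentive-compatible.

None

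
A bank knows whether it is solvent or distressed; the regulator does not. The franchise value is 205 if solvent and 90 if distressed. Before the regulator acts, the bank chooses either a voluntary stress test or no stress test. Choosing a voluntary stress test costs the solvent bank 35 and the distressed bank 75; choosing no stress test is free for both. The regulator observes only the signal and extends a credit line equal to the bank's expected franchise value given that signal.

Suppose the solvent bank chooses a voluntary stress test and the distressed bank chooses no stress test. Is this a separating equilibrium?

Under separation the regulator infers type exactly: stress test → solvent (pays 205), no stress test → distressed (pays 90).
Solvent: stress test gives 205 − 35 = 170; no stress test gives 90 − 0 = 90. No deviation. ✓
Distressed: no stress test gives 90 − 0 = 90; stress test gives 205 − 75 = 130. Would deviate. ✗

No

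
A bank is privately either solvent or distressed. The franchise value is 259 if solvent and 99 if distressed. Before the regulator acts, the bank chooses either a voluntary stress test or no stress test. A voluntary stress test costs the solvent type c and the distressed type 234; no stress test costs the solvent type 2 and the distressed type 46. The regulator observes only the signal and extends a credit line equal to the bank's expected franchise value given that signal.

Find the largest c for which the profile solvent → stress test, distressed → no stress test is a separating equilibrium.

162

Under separation: stress test → solvent (pays 259); no stress test → distressed (pays 99).
Distressed: 99 − 46 = 53 ≥ 259 − 234 = 25. Holds regardless of c. ✓
Solvent: 259 − c ≥ 99 − 2, so c ≤ 259 − 97 = 162.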